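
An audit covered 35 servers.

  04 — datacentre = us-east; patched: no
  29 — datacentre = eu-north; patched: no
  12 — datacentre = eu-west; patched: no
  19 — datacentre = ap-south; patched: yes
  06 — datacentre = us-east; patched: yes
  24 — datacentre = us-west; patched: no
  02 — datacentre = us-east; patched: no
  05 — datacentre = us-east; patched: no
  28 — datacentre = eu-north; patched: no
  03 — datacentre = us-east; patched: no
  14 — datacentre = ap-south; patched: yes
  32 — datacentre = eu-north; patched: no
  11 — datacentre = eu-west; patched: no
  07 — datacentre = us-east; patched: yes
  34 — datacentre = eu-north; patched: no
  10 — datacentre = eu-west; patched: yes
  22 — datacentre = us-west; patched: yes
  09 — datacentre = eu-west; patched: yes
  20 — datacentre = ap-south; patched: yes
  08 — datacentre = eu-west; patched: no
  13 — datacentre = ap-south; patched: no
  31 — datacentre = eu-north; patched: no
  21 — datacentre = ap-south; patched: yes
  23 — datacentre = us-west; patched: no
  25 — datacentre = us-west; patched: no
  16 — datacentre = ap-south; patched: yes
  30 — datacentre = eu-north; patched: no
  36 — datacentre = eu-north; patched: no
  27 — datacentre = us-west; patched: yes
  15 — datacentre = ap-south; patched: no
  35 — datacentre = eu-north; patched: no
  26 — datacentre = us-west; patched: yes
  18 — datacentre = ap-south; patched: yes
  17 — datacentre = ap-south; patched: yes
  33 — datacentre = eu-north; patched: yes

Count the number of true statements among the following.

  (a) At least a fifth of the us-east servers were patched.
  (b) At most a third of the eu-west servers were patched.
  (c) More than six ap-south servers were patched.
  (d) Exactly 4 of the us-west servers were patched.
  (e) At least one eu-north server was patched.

3

(a) us-east: |A| = 6, |A ∩ B| = 2; needs |A ∩ B| / |A| ≥ 1/5 — true.
(b) eu-west: |A| = 5, |A ∩ B| = 2; needs |A ∩ B| / |A| ≤ 1/3 — false.
(c) ap-south: |A| = 9, |A ∩ B| = 7; needs |A ∩ B| > 6 — true.
(d) us-west: |A| = 6, |A ∩ B| = 3; needs |A ∩ B| = 4 — false.
(e) eu-north: |A| = 9, |A ∩ B| = 1; needs A ∩ B ≠ ∅ (|A ∩ B| ≥ 1) — true.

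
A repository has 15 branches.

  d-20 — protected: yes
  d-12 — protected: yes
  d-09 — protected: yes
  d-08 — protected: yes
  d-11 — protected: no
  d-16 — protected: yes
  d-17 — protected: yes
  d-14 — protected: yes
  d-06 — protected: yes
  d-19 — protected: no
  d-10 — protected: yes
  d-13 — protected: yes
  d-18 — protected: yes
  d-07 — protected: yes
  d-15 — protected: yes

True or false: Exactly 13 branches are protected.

'Exactly 13 branches are protected' holds iff |A ∩ B| = 13.
|A| = 15, |A ∩ B| = 13, |A ∖ B| = 2.
|A ∩ B| = 13, so the statement is true.

True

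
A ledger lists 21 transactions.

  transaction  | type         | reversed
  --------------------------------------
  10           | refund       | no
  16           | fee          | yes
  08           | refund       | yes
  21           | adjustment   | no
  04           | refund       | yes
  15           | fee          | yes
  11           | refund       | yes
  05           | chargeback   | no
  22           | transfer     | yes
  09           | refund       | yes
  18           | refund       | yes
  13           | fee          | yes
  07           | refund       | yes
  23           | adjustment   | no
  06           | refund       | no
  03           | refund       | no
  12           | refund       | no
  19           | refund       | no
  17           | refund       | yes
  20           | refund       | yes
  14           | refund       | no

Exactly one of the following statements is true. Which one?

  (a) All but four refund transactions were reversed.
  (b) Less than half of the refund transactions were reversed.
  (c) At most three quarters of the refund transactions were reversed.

(c)

|A| = 14, |A ∩ B| = 8, |A ∖ B| = 6.
(a) requires |A ∖ B| = 4: false.
(b) requires |A ∩ B| < |A ∖ B|: false.
(c) requires |A ∩ B| / |A| ≤ 3/4: true.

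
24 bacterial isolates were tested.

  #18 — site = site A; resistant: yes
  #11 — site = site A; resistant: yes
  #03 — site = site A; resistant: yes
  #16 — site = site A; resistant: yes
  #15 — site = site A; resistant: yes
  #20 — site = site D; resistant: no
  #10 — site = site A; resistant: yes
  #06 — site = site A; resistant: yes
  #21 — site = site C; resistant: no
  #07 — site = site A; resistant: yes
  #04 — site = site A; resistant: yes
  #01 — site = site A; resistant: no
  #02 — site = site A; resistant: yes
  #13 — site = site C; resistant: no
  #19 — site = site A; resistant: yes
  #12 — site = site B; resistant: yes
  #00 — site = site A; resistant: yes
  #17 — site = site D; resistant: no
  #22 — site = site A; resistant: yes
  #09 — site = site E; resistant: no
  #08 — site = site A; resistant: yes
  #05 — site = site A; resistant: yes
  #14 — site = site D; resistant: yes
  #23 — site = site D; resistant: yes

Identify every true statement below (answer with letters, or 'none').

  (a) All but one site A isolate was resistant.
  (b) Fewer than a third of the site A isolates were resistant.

|A| = 16, |A ∩ B| = 15, |A ∖ B| = 1.
(a) |A ∖ B| = 1: holds.
(b) |A ∩ B| / |A| < 1/3: fails.

(a)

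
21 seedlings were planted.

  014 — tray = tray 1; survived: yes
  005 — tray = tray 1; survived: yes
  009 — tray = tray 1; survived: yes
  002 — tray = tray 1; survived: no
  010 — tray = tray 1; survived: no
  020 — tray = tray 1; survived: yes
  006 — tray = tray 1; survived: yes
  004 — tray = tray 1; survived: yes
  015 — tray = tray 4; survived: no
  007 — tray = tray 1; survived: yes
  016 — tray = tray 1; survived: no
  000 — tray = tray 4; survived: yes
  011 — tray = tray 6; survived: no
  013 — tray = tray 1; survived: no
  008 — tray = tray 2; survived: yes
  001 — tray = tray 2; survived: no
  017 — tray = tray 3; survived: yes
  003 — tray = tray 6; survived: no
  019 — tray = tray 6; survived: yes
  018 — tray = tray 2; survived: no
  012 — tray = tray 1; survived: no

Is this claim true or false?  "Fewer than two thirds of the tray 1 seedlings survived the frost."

True

'Fewer than two thirds of the tray 1 seedlings survived the frost' holds iff |A ∩ B| / |A| < 2/3.
A (the restrictor) = {014, 005, 009, 002, 010, 020, 006, 004, 007, 016, 013, 012}, |A| = 12.
A ∩ B = {014, 005, 009, 020, 006, 004, 007}, so |A ∩ B| = 7.
A ∖ B = {002, 010, 016, 013, 012}, so |A ∖ B| = 5.
|A ∩ B|/|A| = 7/12, so the statement is true.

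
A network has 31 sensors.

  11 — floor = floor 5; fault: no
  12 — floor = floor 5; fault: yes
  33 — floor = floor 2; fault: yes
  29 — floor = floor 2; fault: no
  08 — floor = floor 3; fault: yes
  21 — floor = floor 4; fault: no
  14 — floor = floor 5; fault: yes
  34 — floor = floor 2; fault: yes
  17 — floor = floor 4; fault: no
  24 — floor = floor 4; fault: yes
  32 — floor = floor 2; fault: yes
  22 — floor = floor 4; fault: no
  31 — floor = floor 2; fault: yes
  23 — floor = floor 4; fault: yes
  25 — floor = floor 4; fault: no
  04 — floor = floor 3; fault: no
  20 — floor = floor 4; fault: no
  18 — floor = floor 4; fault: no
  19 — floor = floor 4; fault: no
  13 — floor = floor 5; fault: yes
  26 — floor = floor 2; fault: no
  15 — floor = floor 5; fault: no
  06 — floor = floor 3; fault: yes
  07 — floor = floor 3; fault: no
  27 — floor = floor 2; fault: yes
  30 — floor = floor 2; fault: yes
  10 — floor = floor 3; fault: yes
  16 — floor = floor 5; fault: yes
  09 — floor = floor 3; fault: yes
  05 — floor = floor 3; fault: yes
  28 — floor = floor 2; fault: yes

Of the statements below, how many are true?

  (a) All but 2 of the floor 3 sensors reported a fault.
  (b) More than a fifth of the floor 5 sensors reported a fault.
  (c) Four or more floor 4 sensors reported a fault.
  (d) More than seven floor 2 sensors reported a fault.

2

(a) floor 3: |A| = 7, |A ∩ B| = 5; needs |A ∖ B| = 2 — true.
(b) floor 5: |A| = 6, |A ∩ B| = 4; needs |A ∩ B| / |A| > 1/5 — true.
(c) floor 4: |A| = 9, |A ∩ B| = 2; needs |A ∩ B| ≥ 4 — false.
(d) floor 2: |A| = 9, |A ∩ B| = 7; needs |A ∩ B| > 7 — false.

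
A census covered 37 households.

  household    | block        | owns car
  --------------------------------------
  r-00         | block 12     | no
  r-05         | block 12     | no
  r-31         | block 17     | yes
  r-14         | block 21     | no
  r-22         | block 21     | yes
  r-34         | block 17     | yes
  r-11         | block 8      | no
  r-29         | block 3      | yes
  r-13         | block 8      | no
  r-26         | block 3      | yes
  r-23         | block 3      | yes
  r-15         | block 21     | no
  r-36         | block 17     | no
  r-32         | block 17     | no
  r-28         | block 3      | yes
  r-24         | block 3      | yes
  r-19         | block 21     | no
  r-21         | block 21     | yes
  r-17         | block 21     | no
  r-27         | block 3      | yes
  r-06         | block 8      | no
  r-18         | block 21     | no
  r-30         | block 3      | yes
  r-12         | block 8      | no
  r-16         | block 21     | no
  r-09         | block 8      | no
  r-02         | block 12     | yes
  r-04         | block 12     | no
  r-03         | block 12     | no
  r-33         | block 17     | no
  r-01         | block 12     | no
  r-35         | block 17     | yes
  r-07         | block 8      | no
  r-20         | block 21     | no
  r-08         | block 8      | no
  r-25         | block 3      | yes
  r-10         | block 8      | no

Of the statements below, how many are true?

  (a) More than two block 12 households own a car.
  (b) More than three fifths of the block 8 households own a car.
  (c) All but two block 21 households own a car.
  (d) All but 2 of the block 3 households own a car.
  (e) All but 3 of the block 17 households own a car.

1

(a) block 12: |A| = 6, |A ∩ B| = 1; needs |A ∩ B| > 2 — false.
(b) block 8: |A| = 8, |A ∩ B| = 0; needs |A ∩ B| / |A| > 3/5 — false.
(c) block 21: |A| = 9, |A ∩ B| = 2; needs |A ∖ B| = 2 — false.
(d) block 3: |A| = 8, |A ∩ B| = 8; needs |A ∖ B| = 2 — false.
(e) block 17: |A| = 6, |A ∩ B| = 3; needs |A ∖ B| = 3 — true.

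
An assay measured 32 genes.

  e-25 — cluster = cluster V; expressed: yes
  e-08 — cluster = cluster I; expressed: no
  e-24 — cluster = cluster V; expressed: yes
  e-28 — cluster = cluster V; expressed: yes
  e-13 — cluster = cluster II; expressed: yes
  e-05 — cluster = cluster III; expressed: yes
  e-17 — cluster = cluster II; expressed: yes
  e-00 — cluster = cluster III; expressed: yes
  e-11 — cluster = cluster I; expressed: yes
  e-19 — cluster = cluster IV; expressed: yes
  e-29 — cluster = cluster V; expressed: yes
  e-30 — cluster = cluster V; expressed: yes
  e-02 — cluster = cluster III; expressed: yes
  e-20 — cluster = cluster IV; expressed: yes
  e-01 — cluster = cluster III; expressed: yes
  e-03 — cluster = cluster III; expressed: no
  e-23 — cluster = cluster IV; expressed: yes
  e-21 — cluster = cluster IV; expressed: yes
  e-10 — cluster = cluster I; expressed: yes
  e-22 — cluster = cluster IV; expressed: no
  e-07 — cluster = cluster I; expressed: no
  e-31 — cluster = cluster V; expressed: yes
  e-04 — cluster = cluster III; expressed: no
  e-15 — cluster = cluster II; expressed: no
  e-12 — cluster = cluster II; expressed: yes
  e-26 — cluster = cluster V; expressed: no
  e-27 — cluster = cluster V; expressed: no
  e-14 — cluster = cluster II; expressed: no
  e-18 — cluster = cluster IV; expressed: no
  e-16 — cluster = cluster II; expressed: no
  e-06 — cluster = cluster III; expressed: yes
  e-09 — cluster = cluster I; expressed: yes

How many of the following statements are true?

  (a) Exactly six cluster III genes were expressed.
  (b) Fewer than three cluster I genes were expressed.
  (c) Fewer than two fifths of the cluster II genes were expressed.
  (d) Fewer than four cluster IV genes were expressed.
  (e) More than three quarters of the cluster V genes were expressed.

0

(a) cluster III: |A| = 7, |A ∩ B| = 5; needs |A ∩ B| = 6 — false.
(b) cluster I: |A| = 5, |A ∩ B| = 3; needs |A ∩ B| < 3 — false.
(c) cluster II: |A| = 6, |A ∩ B| = 3; needs |A ∩ B| / |A| < 2/5 — false.
(d) cluster IV: |A| = 6, |A ∩ B| = 4; needs |A ∩ B| < 4 — false.
(e) cluster V: |A| = 8, |A ∩ B| = 6; needs |A ∩ B| / |A| > 3/4 — false.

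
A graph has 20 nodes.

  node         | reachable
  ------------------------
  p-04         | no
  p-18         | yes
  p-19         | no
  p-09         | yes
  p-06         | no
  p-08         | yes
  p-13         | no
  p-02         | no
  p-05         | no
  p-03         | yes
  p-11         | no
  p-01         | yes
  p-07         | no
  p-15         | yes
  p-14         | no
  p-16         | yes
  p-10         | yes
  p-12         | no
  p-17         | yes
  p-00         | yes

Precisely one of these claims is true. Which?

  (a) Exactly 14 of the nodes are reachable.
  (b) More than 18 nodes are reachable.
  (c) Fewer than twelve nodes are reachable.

(c)

|A| = 20, |A ∩ B| = 10, |A ∖ B| = 10.
(a) requires |A ∩ B| = 14: false.
(b) requires |A ∩ B| > 18: false.
(c) requires |A ∩ B| < 12: true.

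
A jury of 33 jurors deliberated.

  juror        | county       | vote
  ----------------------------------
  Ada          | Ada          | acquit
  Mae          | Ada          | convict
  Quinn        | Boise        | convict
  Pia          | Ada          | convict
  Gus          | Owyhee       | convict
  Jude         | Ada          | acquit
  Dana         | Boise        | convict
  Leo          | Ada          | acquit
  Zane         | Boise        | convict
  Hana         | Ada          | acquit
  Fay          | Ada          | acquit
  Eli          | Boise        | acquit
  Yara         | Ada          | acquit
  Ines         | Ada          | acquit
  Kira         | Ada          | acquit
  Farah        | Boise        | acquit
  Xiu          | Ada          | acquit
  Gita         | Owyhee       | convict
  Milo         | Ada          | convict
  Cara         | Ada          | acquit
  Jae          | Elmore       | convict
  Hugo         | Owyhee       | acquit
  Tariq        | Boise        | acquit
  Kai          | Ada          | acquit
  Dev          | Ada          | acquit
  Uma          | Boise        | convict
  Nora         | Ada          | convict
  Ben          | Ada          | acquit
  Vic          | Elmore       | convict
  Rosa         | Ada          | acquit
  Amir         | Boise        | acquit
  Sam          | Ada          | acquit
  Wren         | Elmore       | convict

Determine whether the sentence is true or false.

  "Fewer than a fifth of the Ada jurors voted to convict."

False

The determiner here denotes the relation: |A ∩ B| / |A| < 1/5.
|A| = 19, |A ∩ B| = 4, |A ∖ B| = 15.
|A ∩ B|/|A| = 4/19, so the statement is false.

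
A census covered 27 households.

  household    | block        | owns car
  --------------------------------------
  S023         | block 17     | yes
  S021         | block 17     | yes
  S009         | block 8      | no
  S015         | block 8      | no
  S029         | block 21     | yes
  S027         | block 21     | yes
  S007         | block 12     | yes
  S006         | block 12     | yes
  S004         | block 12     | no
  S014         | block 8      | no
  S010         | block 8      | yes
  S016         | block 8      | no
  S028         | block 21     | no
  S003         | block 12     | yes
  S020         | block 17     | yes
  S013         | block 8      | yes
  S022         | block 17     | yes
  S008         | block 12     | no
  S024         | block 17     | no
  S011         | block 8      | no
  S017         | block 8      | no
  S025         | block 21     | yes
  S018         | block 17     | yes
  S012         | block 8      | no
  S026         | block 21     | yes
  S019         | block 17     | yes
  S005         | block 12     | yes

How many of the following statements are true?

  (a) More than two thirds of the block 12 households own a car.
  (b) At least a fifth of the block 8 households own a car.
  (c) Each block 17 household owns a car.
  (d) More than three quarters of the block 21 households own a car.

(a) block 12: |A| = 6, |A ∩ B| = 4; needs |A ∩ B| / |A| > 2/3 — false.
(b) block 8: |A| = 9, |A ∩ B| = 2; needs |A ∩ B| / |A| ≥ 1/5 — true.
(c) block 17: |A| = 7, |A ∩ B| = 6; needs A ⊆ B, i.e. every element of A is in B (|A ∖ B| = 0) — false.
(d) block 21: |A| = 5, |A ∩ B| = 4; needs |A ∩ B| / |A| > 3/4 — true.

2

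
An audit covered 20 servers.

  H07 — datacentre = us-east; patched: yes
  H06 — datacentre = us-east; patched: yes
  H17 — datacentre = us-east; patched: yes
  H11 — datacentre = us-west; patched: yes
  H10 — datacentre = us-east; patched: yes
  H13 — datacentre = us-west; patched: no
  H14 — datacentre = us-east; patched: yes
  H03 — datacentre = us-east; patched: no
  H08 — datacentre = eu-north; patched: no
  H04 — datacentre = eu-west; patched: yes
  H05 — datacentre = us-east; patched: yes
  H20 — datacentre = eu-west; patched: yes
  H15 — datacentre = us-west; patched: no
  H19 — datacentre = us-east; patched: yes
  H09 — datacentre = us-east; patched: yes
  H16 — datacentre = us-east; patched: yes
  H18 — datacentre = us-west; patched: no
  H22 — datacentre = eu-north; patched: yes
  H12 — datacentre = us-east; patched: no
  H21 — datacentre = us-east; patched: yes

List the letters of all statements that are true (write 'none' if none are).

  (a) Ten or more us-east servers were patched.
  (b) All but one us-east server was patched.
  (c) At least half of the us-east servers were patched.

|A| = 12, |A ∩ B| = 10, |A ∖ B| = 2.
(a) |A ∩ B| ≥ 10: holds.
(b) |A ∖ B| = 1: fails.
(c) |A ∩ B| ≥ |A ∖ B|: holds.

(a), (c)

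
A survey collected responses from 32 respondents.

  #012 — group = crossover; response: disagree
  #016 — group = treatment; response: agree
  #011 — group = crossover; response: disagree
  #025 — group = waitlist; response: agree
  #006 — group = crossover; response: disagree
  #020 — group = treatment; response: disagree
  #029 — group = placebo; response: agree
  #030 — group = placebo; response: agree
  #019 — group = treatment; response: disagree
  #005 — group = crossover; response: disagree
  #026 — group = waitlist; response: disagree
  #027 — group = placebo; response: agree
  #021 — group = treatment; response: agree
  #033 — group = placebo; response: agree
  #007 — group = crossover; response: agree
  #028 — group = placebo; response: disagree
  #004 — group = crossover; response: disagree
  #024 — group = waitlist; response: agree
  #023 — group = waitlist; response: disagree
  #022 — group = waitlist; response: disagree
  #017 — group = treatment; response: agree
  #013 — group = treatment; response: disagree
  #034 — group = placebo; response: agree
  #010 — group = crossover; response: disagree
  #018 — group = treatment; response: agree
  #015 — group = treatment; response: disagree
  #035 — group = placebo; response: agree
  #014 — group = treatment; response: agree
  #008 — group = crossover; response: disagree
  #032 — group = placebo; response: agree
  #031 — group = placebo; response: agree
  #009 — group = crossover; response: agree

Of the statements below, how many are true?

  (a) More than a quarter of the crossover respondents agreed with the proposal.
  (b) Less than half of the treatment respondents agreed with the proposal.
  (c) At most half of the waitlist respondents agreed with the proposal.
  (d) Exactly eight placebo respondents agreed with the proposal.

(a) crossover: |A| = 9, |A ∩ B| = 2; needs |A ∩ B| / |A| > 1/4 — false.
(b) treatment: |A| = 9, |A ∩ B| = 5; needs |A ∩ B| < |A ∖ B| — false.
(c) waitlist: |A| = 5, |A ∩ B| = 2; needs |A ∩ B| ≤ |A ∖ B| — true.
(d) placebo: |A| = 9, |A ∩ B| = 8; needs |A ∩ B| = 8 — true.

2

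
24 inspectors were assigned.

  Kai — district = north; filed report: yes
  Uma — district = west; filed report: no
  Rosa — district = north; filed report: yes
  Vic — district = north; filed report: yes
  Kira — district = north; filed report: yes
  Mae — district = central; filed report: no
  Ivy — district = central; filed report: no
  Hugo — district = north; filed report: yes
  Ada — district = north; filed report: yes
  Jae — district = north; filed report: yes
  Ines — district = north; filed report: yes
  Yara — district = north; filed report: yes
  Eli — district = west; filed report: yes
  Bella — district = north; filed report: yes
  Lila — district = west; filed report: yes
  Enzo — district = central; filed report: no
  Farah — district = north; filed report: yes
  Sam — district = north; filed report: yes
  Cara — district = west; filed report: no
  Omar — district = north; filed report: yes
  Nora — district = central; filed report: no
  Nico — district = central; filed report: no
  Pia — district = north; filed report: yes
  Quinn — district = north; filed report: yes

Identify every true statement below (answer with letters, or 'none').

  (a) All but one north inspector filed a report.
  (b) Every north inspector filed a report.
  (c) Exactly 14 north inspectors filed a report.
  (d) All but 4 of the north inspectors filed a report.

(b)

|A| = 15, |A ∩ B| = 15, |A ∖ B| = 0.
(a) |A ∖ B| = 1: fails.
(b) A ⊆ B, i.e. every element of A is in B (|A ∖ B| = 0): holds.
(c) |A ∩ B| = 14: fails.
(d) |A ∖ B| = 4: fails.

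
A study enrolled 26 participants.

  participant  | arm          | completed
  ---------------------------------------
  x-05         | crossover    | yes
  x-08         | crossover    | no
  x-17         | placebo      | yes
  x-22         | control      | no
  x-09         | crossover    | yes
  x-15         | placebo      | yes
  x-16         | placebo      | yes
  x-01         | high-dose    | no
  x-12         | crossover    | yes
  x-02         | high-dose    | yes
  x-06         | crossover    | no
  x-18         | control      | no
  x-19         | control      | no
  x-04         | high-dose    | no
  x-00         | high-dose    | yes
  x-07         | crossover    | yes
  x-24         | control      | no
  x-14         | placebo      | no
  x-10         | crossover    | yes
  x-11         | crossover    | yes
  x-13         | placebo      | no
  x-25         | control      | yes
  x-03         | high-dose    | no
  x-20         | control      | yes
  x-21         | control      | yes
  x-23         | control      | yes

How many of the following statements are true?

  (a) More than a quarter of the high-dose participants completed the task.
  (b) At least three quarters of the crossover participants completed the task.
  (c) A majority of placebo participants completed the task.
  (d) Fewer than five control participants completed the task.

(a) high-dose: |A| = 5, |A ∩ B| = 2; needs |A ∩ B| / |A| > 1/4 — true.
(b) crossover: |A| = 8, |A ∩ B| = 6; needs |A ∩ B| / |A| ≥ 3/4 — true.
(c) placebo: |A| = 5, |A ∩ B| = 3; needs |A ∩ B| > |A ∖ B| — true.
(d) control: |A| = 8, |A ∩ B| = 4; needs |A ∩ B| < 5 — true.

4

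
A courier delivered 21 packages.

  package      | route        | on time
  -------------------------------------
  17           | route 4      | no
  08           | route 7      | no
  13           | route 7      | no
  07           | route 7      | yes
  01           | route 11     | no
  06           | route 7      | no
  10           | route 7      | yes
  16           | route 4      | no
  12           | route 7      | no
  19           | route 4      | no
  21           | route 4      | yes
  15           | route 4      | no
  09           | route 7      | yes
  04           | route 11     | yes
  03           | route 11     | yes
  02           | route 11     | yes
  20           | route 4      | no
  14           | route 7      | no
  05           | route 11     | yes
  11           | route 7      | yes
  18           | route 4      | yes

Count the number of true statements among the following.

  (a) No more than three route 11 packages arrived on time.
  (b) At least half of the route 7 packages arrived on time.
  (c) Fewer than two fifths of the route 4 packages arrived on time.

1

(a) route 11: |A| = 5, |A ∩ B| = 4; needs |A ∩ B| ≤ 3 — false.
(b) route 7: |A| = 9, |A ∩ B| = 4; needs |A ∩ B| ≥ |A ∖ B| — false.
(c) route 4: |A| = 7, |A ∩ B| = 2; needs |A ∩ B| / |A| < 2/5 — true.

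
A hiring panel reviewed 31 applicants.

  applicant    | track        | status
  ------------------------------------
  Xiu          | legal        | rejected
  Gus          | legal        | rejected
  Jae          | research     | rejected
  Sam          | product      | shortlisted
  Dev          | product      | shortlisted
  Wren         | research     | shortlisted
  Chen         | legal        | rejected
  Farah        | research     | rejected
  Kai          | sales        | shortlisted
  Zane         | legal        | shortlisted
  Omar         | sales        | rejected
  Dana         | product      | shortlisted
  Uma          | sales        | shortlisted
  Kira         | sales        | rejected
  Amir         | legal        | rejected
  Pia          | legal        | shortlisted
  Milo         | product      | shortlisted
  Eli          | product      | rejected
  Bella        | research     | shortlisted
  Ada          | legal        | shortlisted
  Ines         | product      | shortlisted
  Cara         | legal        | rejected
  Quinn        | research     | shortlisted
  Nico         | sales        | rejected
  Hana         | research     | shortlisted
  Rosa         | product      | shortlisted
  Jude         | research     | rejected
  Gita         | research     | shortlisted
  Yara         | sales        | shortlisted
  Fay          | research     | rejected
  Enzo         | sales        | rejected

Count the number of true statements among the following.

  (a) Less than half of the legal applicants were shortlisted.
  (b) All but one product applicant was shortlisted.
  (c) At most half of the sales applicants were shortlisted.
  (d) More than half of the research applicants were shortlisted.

4

(a) legal: |A| = 8, |A ∩ B| = 3; needs |A ∩ B| < |A ∖ B| — true.
(b) product: |A| = 7, |A ∩ B| = 6; needs |A ∖ B| = 1 — true.
(c) sales: |A| = 7, |A ∩ B| = 3; needs |A ∩ B| ≤ |A ∖ B| — true.
(d) research: |A| = 9, |A ∩ B| = 5; needs |A ∩ B| > |A ∖ B| — true.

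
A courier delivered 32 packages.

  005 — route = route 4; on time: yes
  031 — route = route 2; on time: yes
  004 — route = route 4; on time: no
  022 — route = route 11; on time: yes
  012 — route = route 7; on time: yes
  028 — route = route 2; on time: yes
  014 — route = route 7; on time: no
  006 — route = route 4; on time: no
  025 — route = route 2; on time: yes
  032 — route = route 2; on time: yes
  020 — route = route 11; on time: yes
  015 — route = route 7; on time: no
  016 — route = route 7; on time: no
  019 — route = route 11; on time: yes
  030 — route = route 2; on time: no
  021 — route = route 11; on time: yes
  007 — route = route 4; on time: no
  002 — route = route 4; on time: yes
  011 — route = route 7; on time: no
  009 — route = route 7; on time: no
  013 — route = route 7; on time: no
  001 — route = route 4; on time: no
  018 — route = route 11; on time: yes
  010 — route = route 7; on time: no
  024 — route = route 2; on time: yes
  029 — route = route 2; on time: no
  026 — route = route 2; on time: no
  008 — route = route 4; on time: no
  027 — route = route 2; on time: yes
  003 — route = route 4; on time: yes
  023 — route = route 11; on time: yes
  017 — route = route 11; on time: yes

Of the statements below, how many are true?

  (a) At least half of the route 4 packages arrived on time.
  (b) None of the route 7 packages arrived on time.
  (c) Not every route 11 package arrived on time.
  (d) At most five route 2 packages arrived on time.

0

(a) route 4: |A| = 8, |A ∩ B| = 3; needs |A ∩ B| ≥ |A ∖ B| — false.
(b) route 7: |A| = 8, |A ∩ B| = 1; needs A ∩ B = ∅ (|A ∩ B| = 0) — false.
(c) route 11: |A| = 7, |A ∩ B| = 7; needs A ⊄ B (|A ∖ B| ≥ 1) — false.
(d) route 2: |A| = 9, |A ∩ B| = 6; needs |A ∩ B| ≤ 5 — false.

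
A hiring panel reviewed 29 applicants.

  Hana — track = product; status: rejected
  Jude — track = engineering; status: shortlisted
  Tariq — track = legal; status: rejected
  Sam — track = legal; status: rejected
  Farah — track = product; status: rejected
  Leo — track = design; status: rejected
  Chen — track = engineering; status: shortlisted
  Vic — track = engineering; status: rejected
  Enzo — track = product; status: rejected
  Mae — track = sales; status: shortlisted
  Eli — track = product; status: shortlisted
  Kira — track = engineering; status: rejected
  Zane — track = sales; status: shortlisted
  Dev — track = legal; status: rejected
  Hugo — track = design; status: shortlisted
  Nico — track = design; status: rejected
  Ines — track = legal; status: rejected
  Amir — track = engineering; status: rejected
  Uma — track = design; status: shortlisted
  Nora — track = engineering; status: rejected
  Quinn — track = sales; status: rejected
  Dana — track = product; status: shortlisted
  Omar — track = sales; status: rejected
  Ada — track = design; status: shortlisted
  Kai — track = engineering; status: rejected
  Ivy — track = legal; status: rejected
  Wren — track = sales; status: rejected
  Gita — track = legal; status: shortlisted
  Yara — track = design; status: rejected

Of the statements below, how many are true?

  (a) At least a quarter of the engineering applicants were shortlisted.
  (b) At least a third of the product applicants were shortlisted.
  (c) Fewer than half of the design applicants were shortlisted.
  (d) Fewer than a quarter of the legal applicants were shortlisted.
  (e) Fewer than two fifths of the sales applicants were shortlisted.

3

(a) engineering: |A| = 7, |A ∩ B| = 2; needs |A ∩ B| / |A| ≥ 1/4 — true.
(b) product: |A| = 5, |A ∩ B| = 2; needs |A ∩ B| / |A| ≥ 1/3 — true.
(c) design: |A| = 6, |A ∩ B| = 3; needs |A ∩ B| < |A ∖ B| — false.
(d) legal: |A| = 6, |A ∩ B| = 1; needs |A ∩ B| / |A| < 1/4 — true.
(e) sales: |A| = 5, |A ∩ B| = 2; needs |A ∩ B| / |A| < 2/5 — false.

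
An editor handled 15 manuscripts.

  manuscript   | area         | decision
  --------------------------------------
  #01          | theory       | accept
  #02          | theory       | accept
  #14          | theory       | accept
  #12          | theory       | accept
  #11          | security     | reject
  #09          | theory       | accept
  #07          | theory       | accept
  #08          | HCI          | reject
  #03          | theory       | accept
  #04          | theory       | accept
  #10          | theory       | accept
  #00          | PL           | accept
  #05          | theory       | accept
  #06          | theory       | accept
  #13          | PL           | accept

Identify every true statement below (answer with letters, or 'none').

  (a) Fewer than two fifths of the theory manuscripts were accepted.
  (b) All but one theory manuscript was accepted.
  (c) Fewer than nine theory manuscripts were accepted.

none

|A| = 11, |A ∩ B| = 11, |A ∖ B| = 0.
(a) |A ∩ B| / |A| < 2/5: fails.
(b) |A ∖ B| = 1: fails.
(c) |A ∩ B| < 9: fails.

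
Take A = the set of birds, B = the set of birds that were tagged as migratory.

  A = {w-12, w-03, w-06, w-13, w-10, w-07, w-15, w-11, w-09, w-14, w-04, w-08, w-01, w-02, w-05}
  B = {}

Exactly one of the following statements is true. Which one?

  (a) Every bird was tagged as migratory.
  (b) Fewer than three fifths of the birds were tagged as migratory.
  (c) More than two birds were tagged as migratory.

|A| = 15, |A ∩ B| = 0, |A ∖ B| = 15.
(a) requires A ⊆ B, i.e. every element of A is in B (|A ∖ B| = 0): false.
(b) requires |A ∩ B| / |A| < 3/5: true.
(c) requires |A ∩ B| > 2: false.

(b)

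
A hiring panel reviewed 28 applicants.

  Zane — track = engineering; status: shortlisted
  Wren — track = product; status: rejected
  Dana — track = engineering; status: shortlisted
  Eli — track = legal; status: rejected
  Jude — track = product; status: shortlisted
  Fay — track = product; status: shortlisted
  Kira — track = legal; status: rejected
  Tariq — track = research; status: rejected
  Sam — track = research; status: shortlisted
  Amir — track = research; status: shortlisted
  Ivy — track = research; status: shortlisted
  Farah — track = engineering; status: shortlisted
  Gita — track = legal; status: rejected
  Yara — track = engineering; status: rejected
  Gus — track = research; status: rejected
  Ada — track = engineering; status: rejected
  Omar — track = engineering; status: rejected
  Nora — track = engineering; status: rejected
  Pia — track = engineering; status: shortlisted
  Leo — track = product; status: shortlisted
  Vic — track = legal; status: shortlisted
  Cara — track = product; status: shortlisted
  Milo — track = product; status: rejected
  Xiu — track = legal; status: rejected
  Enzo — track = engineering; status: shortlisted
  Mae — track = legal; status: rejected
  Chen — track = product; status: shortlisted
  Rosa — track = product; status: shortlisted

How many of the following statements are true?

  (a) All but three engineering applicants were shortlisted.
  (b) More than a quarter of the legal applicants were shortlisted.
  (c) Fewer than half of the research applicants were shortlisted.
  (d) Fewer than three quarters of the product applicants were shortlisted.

(a) engineering: |A| = 9, |A ∩ B| = 5; needs |A ∖ B| = 3 — false.
(b) legal: |A| = 6, |A ∩ B| = 1; needs |A ∩ B| / |A| > 1/4 — false.
(c) research: |A| = 5, |A ∩ B| = 3; needs |A ∩ B| < |A ∖ B| — false.
(d) product: |A| = 8, |A ∩ B| = 6; needs |A ∩ B| / |A| < 3/4 — false.

0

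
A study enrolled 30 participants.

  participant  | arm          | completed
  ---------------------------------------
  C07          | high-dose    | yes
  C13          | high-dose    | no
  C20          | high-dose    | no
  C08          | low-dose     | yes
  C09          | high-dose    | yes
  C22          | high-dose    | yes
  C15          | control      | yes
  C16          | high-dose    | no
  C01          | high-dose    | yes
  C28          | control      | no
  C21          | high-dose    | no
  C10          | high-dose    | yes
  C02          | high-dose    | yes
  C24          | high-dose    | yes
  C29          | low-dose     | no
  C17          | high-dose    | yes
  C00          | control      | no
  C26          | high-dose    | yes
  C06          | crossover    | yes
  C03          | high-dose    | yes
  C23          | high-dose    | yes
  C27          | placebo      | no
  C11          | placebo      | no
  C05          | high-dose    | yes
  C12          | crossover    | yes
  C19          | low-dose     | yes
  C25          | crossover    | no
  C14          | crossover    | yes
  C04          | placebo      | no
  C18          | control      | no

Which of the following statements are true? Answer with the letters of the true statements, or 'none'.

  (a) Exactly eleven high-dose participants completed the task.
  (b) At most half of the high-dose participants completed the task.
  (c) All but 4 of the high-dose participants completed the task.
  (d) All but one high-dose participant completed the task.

(c)

|A| = 16, |A ∩ B| = 12, |A ∖ B| = 4.
(a) |A ∩ B| = 11: fails.
(b) |A ∩ B| ≤ |A ∖ B|: fails.
(c) |A ∖ B| = 4: holds.
(d) |A ∖ B| = 1: fails.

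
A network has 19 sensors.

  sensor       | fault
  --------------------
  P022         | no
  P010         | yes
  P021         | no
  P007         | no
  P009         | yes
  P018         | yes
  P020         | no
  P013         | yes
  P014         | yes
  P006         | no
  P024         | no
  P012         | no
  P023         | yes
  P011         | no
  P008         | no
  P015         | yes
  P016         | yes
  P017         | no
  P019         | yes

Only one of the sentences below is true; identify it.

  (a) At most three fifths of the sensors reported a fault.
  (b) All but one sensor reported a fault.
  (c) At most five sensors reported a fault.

|A| = 19, |A ∩ B| = 9, |A ∖ B| = 10.
(a) requires |A ∩ B| / |A| ≤ 3/5: true.
(b) requires |A ∖ B| = 1: false.
(c) requires |A ∩ B| ≤ 5: false.

(a)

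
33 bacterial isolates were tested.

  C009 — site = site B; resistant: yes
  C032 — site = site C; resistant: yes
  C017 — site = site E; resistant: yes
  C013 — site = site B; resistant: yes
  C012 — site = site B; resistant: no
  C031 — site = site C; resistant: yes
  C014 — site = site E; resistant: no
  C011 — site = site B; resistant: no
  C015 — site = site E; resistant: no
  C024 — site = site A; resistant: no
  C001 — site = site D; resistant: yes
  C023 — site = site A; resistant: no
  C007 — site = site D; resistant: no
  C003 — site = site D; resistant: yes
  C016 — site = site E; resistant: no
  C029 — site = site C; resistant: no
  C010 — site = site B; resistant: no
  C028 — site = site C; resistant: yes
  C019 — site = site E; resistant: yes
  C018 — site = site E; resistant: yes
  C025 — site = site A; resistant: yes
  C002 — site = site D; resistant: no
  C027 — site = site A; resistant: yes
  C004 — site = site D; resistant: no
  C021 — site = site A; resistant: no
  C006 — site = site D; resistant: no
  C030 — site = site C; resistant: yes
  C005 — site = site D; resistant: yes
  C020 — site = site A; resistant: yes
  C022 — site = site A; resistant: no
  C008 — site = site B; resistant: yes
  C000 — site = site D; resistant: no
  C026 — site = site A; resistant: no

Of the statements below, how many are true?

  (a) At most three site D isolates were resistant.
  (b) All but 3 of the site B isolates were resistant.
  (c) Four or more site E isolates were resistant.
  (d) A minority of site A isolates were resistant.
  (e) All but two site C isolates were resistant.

(a) site D: |A| = 8, |A ∩ B| = 3; needs |A ∩ B| ≤ 3 — true.
(b) site B: |A| = 6, |A ∩ B| = 3; needs |A ∖ B| = 3 — true.
(c) site E: |A| = 6, |A ∩ B| = 3; needs |A ∩ B| ≥ 4 — false.
(d) site A: |A| = 8, |A ∩ B| = 3; needs |A ∩ B| < |A ∖ B| — true.
(e) site C: |A| = 5, |A ∩ B| = 4; needs |A ∖ B| = 2 — false.

3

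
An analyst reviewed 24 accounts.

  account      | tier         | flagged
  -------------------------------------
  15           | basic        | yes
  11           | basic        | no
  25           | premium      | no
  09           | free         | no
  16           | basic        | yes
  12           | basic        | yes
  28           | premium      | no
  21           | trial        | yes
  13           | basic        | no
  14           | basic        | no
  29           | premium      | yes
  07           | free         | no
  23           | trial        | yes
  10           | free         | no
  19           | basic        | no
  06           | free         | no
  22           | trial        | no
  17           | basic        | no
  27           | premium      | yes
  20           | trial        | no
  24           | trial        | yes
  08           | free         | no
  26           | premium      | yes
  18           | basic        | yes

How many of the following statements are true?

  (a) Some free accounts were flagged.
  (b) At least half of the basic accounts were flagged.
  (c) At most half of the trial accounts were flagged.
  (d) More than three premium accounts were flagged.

(a) free: |A| = 5, |A ∩ B| = 0; needs A ∩ B ≠ ∅ (|A ∩ B| ≥ 1) — false.
(b) basic: |A| = 9, |A ∩ B| = 4; needs |A ∩ B| ≥ |A ∖ B| — false.
(c) trial: |A| = 5, |A ∩ B| = 3; needs |A ∩ B| ≤ |A ∖ B| — false.
(d) premium: |A| = 5, |A ∩ B| = 3; needs |A ∩ B| > 3 — false.

0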